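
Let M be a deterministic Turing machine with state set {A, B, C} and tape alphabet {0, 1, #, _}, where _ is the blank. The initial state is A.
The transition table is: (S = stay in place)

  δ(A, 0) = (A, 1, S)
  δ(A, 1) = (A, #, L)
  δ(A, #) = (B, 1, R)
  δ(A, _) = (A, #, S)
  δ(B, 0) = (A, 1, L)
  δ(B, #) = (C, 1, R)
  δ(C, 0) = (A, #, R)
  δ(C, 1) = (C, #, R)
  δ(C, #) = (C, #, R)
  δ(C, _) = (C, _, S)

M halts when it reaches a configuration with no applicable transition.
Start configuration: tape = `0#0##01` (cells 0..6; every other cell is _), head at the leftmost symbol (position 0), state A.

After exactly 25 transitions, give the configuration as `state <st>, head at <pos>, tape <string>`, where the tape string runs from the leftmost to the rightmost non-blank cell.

state=A head=0 tape=_[0]#0##01_   (A,0)→(A,1,S)
state=A head=0 tape=_[1]#0##01_   (A,1)→(A,#,L)
state=A head=-1 tape=[_]##0##01_   (A,_)→(A,#,S)
state=A head=-1 tape=[#]##0##01_   (A,#)→(B,1,R)
state=B head=0 tape=1[#]#0##01_   (B,#)→(C,1,R)
state=C head=1 tape=11[#]0##01_   (C,#)→(C,#,R)
state=C head=2 tape=11#[0]##01_   (C,0)→(A,#,R)
state=A head=3 tape=11##[#]#01_   (A,#)→(B,1,R)
state=B head=4 tape=11##1[#]01_   (B,#)→(C,1,R)
state=C head=5 tape=11##11[0]1_   (C,0)→(A,#,R)
state=A head=6 tape=11##11#[1]_   (A,1)→(A,#,L)
state=A head=5 tape=11##11[#]#_   (A,#)→(B,1,R)
state=B head=6 tape=11##111[#]_   (B,#)→(C,1,R)
state=C head=7 tape=11##1111[_]   (C,_)→(C,_,S)
state=C head=7 tape=11##1111[_]   (C,_)→(C,_,S)
state=C head=7 tape=11##1111[_]   (C,_)→(C,_,S)
state=C head=7 tape=11##1111[_]   (C,_)→(C,_,S)
state=C head=7 tape=11##1111[_]   (C,_)→(C,_,S)
state=C head=7 tape=11##1111[_]   (C,_)→(C,_,S)
state=C head=7 tape=11##1111[_]   (C,_)→(C,_,S)
state=C head=7 tape=11##1111[_]   (C,_)→(C,_,S)
state=C head=7 tape=11##1111[_]   (C,_)→(C,_,S)
state=C head=7 tape=11##1111[_]   (C,_)→(C,_,S)
state=C head=7 tape=11##1111[_]   (C,_)→(C,_,S)
state=C head=7 tape=11##1111[_]   (C,_)→(C,_,S)
state=C head=7 tape=11##1111[_]
After 25 steps: state C, head at 7, tape 11##1111.

state C, head at 7, tape 11##1111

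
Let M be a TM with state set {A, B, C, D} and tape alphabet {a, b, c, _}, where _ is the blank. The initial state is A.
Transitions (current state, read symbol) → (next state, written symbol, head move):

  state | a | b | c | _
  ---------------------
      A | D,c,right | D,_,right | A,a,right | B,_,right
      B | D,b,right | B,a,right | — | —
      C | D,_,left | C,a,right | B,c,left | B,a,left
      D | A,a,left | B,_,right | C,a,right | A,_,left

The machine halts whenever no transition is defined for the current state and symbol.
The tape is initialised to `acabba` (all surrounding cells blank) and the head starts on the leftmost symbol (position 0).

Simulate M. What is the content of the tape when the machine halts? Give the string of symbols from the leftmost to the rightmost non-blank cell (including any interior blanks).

aa_aa

A | [a]cabba_   read a → write c, move right, go to D
D | c[c]abba_   read c → write a, move right, go to C
C | ca[a]bba_   read a → write _, move left, go to D
D | c[a]_bba_   read a → write a, move left, go to A
A | [c]a_bba_   read c → write a, move right, go to A
A | a[a]_bba_   read a → write c, move right, go to D
D | ac[_]bba_   read _ → write _, move left, go to A
A | a[c]_bba_   read c → write a, move right, go to A
A | aa[_]bba_   read _ → write _, move right, go to B
B | aa_[b]ba_   read b → write a, move right, go to B
B | aa_a[b]a_   read b → write a, move right, go to B
B | aa_aa[a]_   read a → write b, move right, go to D
D | aa_aab[_]   read _ → write _, move left, go to A
A | aa_aa[b]_   read b → write _, move right, go to D
D | aa_aa_[_]   read _ → write _, move left, go to A
A | aa_aa[_]_   read _ → write _, move right, go to B
B | aa_aa_[_]
The non-blank tape span at halt is aa_aa.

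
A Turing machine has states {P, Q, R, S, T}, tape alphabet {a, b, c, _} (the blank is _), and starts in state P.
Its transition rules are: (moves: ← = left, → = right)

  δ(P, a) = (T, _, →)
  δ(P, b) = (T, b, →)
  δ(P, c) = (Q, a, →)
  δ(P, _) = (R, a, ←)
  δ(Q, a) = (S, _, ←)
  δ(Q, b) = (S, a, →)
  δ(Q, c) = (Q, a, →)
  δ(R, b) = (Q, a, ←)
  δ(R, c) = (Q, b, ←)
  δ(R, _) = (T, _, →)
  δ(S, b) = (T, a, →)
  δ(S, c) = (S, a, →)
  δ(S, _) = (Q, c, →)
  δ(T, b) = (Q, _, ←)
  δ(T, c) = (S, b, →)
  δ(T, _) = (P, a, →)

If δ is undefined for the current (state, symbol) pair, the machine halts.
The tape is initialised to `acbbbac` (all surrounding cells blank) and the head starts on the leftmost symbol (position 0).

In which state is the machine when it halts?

R

state=P head=0 tape=[a]cbbbac   (P,a)→(T,_,→)
state=T head=1 tape=_[c]bbbac   (T,c)→(S,b,→)
state=S head=2 tape=_b[b]bbac   (S,b)→(T,a,→)
state=T head=3 tape=_ba[b]bac   (T,b)→(Q,_,←)
state=Q head=2 tape=_b[a]_bac   (Q,a)→(S,_,←)
state=S head=1 tape=_[b]__bac   (S,b)→(T,a,→)
state=T head=2 tape=_a[_]_bac   (T,_)→(P,a,→)
state=P head=3 tape=_aa[_]bac   (P,_)→(R,a,←)
state=R head=2 tape=_a[a]abac
No transition is defined for (R, a); M halts in state R.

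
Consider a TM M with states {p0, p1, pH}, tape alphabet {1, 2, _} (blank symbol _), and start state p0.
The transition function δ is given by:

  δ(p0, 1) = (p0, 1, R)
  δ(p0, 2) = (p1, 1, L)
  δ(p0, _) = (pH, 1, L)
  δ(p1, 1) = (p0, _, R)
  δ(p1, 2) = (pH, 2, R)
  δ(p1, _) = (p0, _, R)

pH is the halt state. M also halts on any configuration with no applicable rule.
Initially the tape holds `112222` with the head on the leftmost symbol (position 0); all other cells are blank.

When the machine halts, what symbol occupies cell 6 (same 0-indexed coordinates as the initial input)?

1

state=p0 head=0 tape=[1]12222_   (p0,1)→(p0,1,R)
state=p0 head=1 tape=1[1]2222_   (p0,1)→(p0,1,R)
state=p0 head=2 tape=11[2]222_   (p0,2)→(p1,1,L)
state=p1 head=1 tape=1[1]1222_   (p1,1)→(p0,_,R)
state=p0 head=2 tape=1_[1]222_   (p0,1)→(p0,1,R)
state=p0 head=3 tape=1_1[2]22_   (p0,2)→(p1,1,L)
state=p1 head=2 tape=1_[1]122_   (p1,1)→(p0,_,R)
state=p0 head=3 tape=1__[1]22_   (p0,1)→(p0,1,R)
state=p0 head=4 tape=1__1[2]2_   (p0,2)→(p1,1,L)
state=p1 head=3 tape=1__[1]12_   (p1,1)→(p0,_,R)
state=p0 head=4 tape=1___[1]2_   (p0,1)→(p0,1,R)
state=p0 head=5 tape=1___1[2]_   (p0,2)→(p1,1,L)
state=p1 head=4 tape=1___[1]1_   (p1,1)→(p0,_,R)
state=p0 head=5 tape=1____[1]_   (p0,1)→(p0,1,R)
state=p0 head=6 tape=1____1[_]   (p0,_)→(pH,1,L)
state=pH head=5 tape=1____[1]1
Cell 6 holds 1 when M halts.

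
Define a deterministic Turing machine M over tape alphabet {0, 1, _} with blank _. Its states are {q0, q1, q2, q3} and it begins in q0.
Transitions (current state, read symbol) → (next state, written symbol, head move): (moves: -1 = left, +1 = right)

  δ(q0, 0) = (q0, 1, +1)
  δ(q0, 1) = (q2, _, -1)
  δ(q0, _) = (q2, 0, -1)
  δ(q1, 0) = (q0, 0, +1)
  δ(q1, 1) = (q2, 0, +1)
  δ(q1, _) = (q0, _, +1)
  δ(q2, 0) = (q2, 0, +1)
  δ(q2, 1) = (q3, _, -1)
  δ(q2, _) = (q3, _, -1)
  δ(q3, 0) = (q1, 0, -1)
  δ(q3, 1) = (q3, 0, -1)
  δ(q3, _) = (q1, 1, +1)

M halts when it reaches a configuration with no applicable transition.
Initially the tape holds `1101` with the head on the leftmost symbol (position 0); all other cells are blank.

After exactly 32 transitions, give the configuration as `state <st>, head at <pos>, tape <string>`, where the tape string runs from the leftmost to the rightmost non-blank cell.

q0 | ___[1]101   read 1 → write _, move -1, go to q2
q2 | __[_]_101   read _ → write _, move -1, go to q3
q3 | _[_]__101   read _ → write 1, move +1, go to q1
q1 | _1[_]_101   read _ → write _, move +1, go to q0
q0 | _1_[_]101   read _ → write 0, move -1, go to q2
q2 | _1[_]0101   read _ → write _, move -1, go to q3
q3 | _[1]_0101   read 1 → write 0, move -1, go to q3
q3 | [_]0_0101   read _ → write 1, move +1, go to q1
q1 | 1[0]_0101   read 0 → write 0, move +1, go to q0
q0 | 10[_]0101   read _ → write 0, move -1, go to q2
q2 | 1[0]00101   read 0 → write 0, move +1, go to q2
q2 | 10[0]0101   read 0 → write 0, move +1, go to q2
q2 | 100[0]101   read 0 → write 0, move +1, go to q2
q2 | 1000[1]01   read 1 → write _, move -1, go to q3
q3 | 100[0]_01   read 0 → write 0, move -1, go to q1
q1 | 10[0]0_01   read 0 → write 0, move +1, go to q0
q0 | 100[0]_01   read 0 → write 1, move +1, go to q0
q0 | 1001[_]01   read _ → write 0, move -1, go to q2
q2 | 100[1]001   read 1 → write _, move -1, go to q3
q3 | 10[0]_001   read 0 → write 0, move -1, go to q1
q1 | 1[0]0_001   read 0 → write 0, move +1, go to q0
q0 | 10[0]_001   read 0 → write 1, move +1, go to q0
q0 | 101[_]001   read _ → write 0, move -1, go to q2
q2 | 10[1]0001   read 1 → write _, move -1, go to q3
q3 | 1[0]_0001   read 0 → write 0, move -1, go to q1
q1 | [1]0_0001   read 1 → write 0, move +1, go to q2
q2 | 0[0]_0001   read 0 → write 0, move +1, go to q2
q2 | 00[_]0001   read _ → write _, move -1, go to q3
q3 | 0[0]_0001   read 0 → write 0, move -1, go to q1
q1 | [0]0_0001   read 0 → write 0, move +1, go to q0
q0 | 0[0]_0001   read 0 → write 1, move +1, go to q0
q0 | 01[_]0001   read _ → write 0, move -1, go to q2
q2 | 0[1]00001
After 32 steps: state q2, head at -2, tape 0100001.

state q2, head at -2, tape 0100001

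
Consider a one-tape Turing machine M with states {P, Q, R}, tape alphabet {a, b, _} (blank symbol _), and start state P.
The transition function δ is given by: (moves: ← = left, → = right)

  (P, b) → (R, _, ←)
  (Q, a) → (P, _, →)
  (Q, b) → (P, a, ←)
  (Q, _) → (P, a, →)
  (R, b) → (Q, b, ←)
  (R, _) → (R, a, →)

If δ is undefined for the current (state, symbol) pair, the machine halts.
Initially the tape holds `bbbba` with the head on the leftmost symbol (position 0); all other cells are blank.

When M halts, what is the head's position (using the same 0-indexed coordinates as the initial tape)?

4

P | _[b]bbba   read b → write _, move ←, go to R
R | [_]_bbba   read _ → write a, move →, go to R
R | a[_]bbba   read _ → write a, move →, go to R
R | aa[b]bba   read b → write b, move ←, go to Q
Q | a[a]bbba   read a → write _, move →, go to P
P | a_[b]bba   read b → write _, move ←, go to R
R | a[_]_bba   read _ → write a, move →, go to R
R | aa[_]bba   read _ → write a, move →, go to R
R | aaa[b]ba   read b → write b, move ←, go to Q
Q | aa[a]bba   read a → write _, move →, go to P
P | aa_[b]ba   read b → write _, move ←, go to R
R | aa[_]_ba   read _ → write a, move →, go to R
R | aaa[_]ba   read _ → write a, move →, go to R
R | aaaa[b]a   read b → write b, move ←, go to Q
Q | aaa[a]ba   read a → write _, move →, go to P
P | aaa_[b]a   read b → write _, move ←, go to R
R | aaa[_]_a   read _ → write a, move →, go to R
R | aaaa[_]a   read _ → write a, move →, go to R
R | aaaaa[a]
At halt the head is at cell 4.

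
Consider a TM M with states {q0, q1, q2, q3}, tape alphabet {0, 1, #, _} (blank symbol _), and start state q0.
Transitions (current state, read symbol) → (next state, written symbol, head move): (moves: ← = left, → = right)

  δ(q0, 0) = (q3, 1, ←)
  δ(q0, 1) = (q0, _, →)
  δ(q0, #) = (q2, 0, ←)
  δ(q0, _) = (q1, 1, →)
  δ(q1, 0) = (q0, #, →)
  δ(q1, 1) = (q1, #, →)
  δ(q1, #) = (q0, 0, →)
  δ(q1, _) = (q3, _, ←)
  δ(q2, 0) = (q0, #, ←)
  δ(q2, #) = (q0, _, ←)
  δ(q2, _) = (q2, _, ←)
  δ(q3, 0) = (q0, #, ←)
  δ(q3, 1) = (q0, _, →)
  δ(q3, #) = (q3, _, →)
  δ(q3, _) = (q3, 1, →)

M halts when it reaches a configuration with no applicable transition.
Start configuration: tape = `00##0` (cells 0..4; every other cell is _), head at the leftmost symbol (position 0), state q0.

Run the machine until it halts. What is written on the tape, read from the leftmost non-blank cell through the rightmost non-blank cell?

11_0#0

q0 | _[0]0##0   read 0 → write 1, move ←, go to q3
q3 | [_]10##0   read _ → write 1, move →, go to q3
q3 | 1[1]0##0   read 1 → write _, move →, go to q0
q0 | 1_[0]##0   read 0 → write 1, move ←, go to q3
q3 | 1[_]1##0   read _ → write 1, move →, go to q3
q3 | 11[1]##0   read 1 → write _, move →, go to q0
q0 | 11_[#]#0   read # → write 0, move ←, go to q2
q2 | 11[_]0#0   read _ → write _, move ←, go to q2
q2 | 1[1]_0#0
The non-blank tape span at halt is 11_0#0.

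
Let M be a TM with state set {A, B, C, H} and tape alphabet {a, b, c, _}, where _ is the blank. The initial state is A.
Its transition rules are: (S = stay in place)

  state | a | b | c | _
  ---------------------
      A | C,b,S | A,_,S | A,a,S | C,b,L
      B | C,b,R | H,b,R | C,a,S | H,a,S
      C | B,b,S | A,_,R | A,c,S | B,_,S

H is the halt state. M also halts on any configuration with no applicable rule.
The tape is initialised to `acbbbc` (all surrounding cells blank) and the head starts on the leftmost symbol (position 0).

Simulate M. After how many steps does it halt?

A | [a]cbbbc   read a → write b, move S, go to C
C | [b]cbbbc   read b → write _, move R, go to A
A | _[c]bbbc   read c → write a, move S, go to A
A | _[a]bbbc   read a → write b, move S, go to C
C | _[b]bbbc   read b → write _, move R, go to A
A | __[b]bbc   read b → write _, move S, go to A
A | __[_]bbc   read _ → write b, move L, go to C
C | _[_]bbbc   read _ → write _, move S, go to B
B | _[_]bbbc   read _ → write a, move S, go to H
H | _[a]bbbc
M halts after 9 transitions.

9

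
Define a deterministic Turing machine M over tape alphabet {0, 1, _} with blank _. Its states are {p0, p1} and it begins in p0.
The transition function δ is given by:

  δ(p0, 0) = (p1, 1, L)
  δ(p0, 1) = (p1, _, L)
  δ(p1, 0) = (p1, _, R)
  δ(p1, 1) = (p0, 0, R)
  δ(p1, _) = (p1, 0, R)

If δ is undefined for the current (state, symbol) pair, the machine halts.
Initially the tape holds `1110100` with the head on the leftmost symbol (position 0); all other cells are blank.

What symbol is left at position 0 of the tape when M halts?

p0 | _[1]110100_   read 1 → write _, move L, go to p1
p1 | [_]_110100_   read _ → write 0, move R, go to p1
p1 | 0[_]110100_   read _ → write 0, move R, go to p1
p1 | 00[1]10100_   read 1 → write 0, move R, go to p0
p0 | 000[1]0100_   read 1 → write _, move L, go to p1
p1 | 00[0]_0100_   read 0 → write _, move R, go to p1
p1 | 00_[_]0100_   read _ → write 0, move R, go to p1
p1 | 00_0[0]100_   read 0 → write _, move R, go to p1
p1 | 00_0_[1]00_   read 1 → write 0, move R, go to p0
p0 | 00_0_0[0]0_   read 0 → write 1, move L, go to p1
p1 | 00_0_[0]10_   read 0 → write _, move R, go to p1
p1 | 00_0__[1]0_   read 1 → write 0, move R, go to p0
p0 | 00_0__0[0]_   read 0 → write 1, move L, go to p1
p1 | 00_0__[0]1_   read 0 → write _, move R, go to p1
p1 | 00_0___[1]_   read 1 → write 0, move R, go to p0
p0 | 00_0___0[_]
Cell 0 holds 0 when M halts.

0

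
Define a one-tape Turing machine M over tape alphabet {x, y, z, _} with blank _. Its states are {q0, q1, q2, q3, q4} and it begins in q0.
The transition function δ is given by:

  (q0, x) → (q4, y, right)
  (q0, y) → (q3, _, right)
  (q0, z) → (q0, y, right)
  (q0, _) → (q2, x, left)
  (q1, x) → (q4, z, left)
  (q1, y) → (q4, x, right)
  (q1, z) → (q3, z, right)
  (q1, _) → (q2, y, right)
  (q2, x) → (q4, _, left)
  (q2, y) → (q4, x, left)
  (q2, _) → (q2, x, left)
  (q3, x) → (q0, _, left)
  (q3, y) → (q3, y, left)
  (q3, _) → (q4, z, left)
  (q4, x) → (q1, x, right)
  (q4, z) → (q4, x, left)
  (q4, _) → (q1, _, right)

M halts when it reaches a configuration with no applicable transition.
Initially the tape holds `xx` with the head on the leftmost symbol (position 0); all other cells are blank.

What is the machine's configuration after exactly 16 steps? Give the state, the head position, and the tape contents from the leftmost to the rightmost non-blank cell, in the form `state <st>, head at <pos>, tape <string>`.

state=q0 head=0 tape=[x]x__   (q0,x)→(q4,y,right)
state=q4 head=1 tape=y[x]__   (q4,x)→(q1,x,right)
state=q1 head=2 tape=yx[_]_   (q1,_)→(q2,y,right)
state=q2 head=3 tape=yxy[_]   (q2,_)→(q2,x,left)
state=q2 head=2 tape=yx[y]x   (q2,y)→(q4,x,left)
state=q4 head=1 tape=y[x]xx   (q4,x)→(q1,x,right)
state=q1 head=2 tape=yx[x]x   (q1,x)→(q4,z,left)
state=q4 head=1 tape=y[x]zx   (q4,x)→(q1,x,right)
state=q1 head=2 tape=yx[z]x   (q1,z)→(q3,z,right)
state=q3 head=3 tape=yxz[x]   (q3,x)→(q0,_,left)
state=q0 head=2 tape=yx[z]_   (q0,z)→(q0,y,right)
state=q0 head=3 tape=yxy[_]   (q0,_)→(q2,x,left)
state=q2 head=2 tape=yx[y]x   (q2,y)→(q4,x,left)
state=q4 head=1 tape=y[x]xx   (q4,x)→(q1,x,right)
state=q1 head=2 tape=yx[x]x   (q1,x)→(q4,z,left)
state=q4 head=1 tape=y[x]zx   (q4,x)→(q1,x,right)
state=q1 head=2 tape=yx[z]x
After 16 steps: state q1, head at 2, tape yxzx.

state q1, head at 2, tape yxzx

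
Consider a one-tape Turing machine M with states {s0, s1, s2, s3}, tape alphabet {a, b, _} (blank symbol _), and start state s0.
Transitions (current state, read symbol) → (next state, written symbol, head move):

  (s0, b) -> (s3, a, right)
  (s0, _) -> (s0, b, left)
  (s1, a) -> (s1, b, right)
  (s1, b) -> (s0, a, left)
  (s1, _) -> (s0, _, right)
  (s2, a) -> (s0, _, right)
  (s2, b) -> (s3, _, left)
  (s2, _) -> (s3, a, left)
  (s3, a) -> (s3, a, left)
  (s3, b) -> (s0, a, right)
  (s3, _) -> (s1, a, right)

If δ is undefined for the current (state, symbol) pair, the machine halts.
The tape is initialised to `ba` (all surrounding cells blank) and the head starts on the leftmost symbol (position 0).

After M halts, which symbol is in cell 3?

a

state=s0 head=0 tape=_[b]a_____   (s0,b)→(s3,a,right)
state=s3 head=1 tape=_a[a]_____   (s3,a)→(s3,a,left)
state=s3 head=0 tape=_[a]a_____   (s3,a)→(s3,a,left)
state=s3 head=-1 tape=[_]aa_____   (s3,_)→(s1,a,right)
state=s1 head=0 tape=a[a]a_____   (s1,a)→(s1,b,right)
state=s1 head=1 tape=ab[a]_____   (s1,a)→(s1,b,right)
state=s1 head=2 tape=abb[_]____   (s1,_)→(s0,_,right)
state=s0 head=3 tape=abb_[_]___   (s0,_)→(s0,b,left)
state=s0 head=2 tape=abb[_]b___   (s0,_)→(s0,b,left)
state=s0 head=1 tape=ab[b]bb___   (s0,b)→(s3,a,right)
state=s3 head=2 tape=aba[b]b___   (s3,b)→(s0,a,right)
state=s0 head=3 tape=abaa[b]___   (s0,b)→(s3,a,right)
state=s3 head=4 tape=abaaa[_]__   (s3,_)→(s1,a,right)
state=s1 head=5 tape=abaaaa[_]_   (s1,_)→(s0,_,right)
state=s0 head=6 tape=abaaaa_[_]   (s0,_)→(s0,b,left)
state=s0 head=5 tape=abaaaa[_]b   (s0,_)→(s0,b,left)
state=s0 head=4 tape=abaaa[a]bb
Cell 3 holds a when M halts.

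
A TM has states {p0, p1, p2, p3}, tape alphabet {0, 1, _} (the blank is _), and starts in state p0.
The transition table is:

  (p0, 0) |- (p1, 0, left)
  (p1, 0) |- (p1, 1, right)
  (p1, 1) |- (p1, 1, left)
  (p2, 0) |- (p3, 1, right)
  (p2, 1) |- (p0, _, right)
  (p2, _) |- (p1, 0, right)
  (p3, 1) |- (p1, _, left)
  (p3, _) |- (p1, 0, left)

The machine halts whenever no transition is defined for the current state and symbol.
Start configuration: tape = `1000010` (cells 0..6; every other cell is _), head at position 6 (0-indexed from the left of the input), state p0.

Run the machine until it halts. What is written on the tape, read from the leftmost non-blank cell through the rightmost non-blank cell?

1111110

state=p0 head=6 tape=_100001[0]   (p0,0)→(p1,0,left)
state=p1 head=5 tape=_10000[1]0   (p1,1)→(p1,1,left)
state=p1 head=4 tape=_1000[0]10   (p1,0)→(p1,1,right)
state=p1 head=5 tape=_10001[1]0   (p1,1)→(p1,1,left)
state=p1 head=4 tape=_1000[1]10   (p1,1)→(p1,1,left)
state=p1 head=3 tape=_100[0]110   (p1,0)→(p1,1,right)
state=p1 head=4 tape=_1001[1]10   (p1,1)→(p1,1,left)
state=p1 head=3 tape=_100[1]110   (p1,1)→(p1,1,left)
state=p1 head=2 tape=_10[0]1110   (p1,0)→(p1,1,right)
state=p1 head=3 tape=_101[1]110   (p1,1)→(p1,1,left)
state=p1 head=2 tape=_10[1]1110   (p1,1)→(p1,1,left)
state=p1 head=1 tape=_1[0]11110   (p1,0)→(p1,1,right)
state=p1 head=2 tape=_11[1]1110   (p1,1)→(p1,1,left)
state=p1 head=1 tape=_1[1]11110   (p1,1)→(p1,1,left)
state=p1 head=0 tape=_[1]111110   (p1,1)→(p1,1,left)
state=p1 head=-1 tape=[_]1111110
The non-blank tape span at halt is 1111110.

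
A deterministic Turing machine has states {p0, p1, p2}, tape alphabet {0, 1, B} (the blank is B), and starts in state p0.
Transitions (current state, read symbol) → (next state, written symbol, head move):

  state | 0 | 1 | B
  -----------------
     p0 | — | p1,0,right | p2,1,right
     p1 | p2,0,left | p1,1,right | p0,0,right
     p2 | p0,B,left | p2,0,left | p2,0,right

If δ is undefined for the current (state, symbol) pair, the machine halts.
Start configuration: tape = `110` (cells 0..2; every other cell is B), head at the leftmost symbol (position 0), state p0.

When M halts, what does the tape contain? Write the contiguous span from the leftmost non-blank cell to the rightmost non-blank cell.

state=p0 head=0 tape=B[1]10   (p0,1)→(p1,0,right)
state=p1 head=1 tape=B0[1]0   (p1,1)→(p1,1,right)
state=p1 head=2 tape=B01[0]   (p1,0)→(p2,0,left)
state=p2 head=1 tape=B0[1]0   (p2,1)→(p2,0,left)
state=p2 head=0 tape=B[0]00   (p2,0)→(p0,B,left)
state=p0 head=-1 tape=[B]B00   (p0,B)→(p2,1,right)
state=p2 head=0 tape=1[B]00   (p2,B)→(p2,0,right)
state=p2 head=1 tape=10[0]0   (p2,0)→(p0,B,left)
state=p0 head=0 tape=1[0]B0
The non-blank tape span at halt is 10B0.

10B0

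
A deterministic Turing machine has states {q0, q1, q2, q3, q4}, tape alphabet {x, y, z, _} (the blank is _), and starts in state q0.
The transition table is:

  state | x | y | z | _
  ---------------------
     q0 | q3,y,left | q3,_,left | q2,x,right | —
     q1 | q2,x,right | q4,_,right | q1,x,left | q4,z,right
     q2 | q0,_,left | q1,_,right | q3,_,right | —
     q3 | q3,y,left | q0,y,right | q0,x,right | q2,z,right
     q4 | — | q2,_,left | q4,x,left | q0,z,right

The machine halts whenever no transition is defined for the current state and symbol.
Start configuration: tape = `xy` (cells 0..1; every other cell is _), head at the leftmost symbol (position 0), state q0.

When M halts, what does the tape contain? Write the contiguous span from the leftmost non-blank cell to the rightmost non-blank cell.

z__z

q0 | _[x]y__   read x → write y, move left, go to q3
q3 | [_]yy__   read _ → write z, move right, go to q2
q2 | z[y]y__   read y → write _, move right, go to q1
q1 | z_[y]__   read y → write _, move right, go to q4
q4 | z__[_]_   read _ → write z, move right, go to q0
q0 | z__z[_]
The non-blank tape span at halt is z__z.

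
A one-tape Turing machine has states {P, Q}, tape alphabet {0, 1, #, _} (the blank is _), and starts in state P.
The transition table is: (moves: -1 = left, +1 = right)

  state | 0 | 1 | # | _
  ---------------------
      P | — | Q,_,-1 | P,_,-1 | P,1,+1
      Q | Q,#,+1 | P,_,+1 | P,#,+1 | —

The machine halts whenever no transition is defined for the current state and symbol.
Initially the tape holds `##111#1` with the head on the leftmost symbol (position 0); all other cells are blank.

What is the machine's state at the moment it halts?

Q

P | _[#]#111#1   read # → write _, move -1, go to P
P | [_]_#111#1   read _ → write 1, move +1, go to P
P | 1[_]#111#1   read _ → write 1, move +1, go to P
P | 11[#]111#1   read # → write _, move -1, go to P
P | 1[1]_111#1   read 1 → write _, move -1, go to Q
Q | [1]__111#1   read 1 → write _, move +1, go to P
P | _[_]_111#1   read _ → write 1, move +1, go to P
P | _1[_]111#1   read _ → write 1, move +1, go to P
P | _11[1]11#1   read 1 → write _, move -1, go to Q
Q | _1[1]_11#1   read 1 → write _, move +1, go to P
P | _1_[_]11#1   read _ → write 1, move +1, go to P
P | _1_1[1]1#1   read 1 → write _, move -1, go to Q
Q | _1_[1]_1#1   read 1 → write _, move +1, go to P
P | _1__[_]1#1   read _ → write 1, move +1, go to P
P | _1__1[1]#1   read 1 → write _, move -1, go to Q
Q | _1__[1]_#1   read 1 → write _, move +1, go to P
P | _1___[_]#1   read _ → write 1, move +1, go to P
P | _1___1[#]1   read # → write _, move -1, go to P
P | _1___[1]_1   read 1 → write _, move -1, go to Q
Q | _1__[_]__1
No transition is defined for (Q, _); M halts in state Q.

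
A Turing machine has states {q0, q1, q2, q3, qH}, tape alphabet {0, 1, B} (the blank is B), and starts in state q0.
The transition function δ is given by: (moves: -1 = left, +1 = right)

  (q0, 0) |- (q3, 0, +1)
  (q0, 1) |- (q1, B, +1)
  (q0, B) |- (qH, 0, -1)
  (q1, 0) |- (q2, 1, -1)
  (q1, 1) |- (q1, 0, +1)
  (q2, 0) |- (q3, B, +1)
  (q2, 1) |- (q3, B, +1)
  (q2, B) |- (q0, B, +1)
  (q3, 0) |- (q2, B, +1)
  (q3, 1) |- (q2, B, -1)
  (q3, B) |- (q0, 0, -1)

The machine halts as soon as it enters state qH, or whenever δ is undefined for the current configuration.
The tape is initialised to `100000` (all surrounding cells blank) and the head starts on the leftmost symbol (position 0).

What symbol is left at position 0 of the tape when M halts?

state=q0 head=0 tape=[1]00000B   (q0,1)→(q1,B,+1)
state=q1 head=1 tape=B[0]0000B   (q1,0)→(q2,1,-1)
state=q2 head=0 tape=[B]10000B   (q2,B)→(q0,B,+1)
state=q0 head=1 tape=B[1]0000B   (q0,1)→(q1,B,+1)
state=q1 head=2 tape=BB[0]000B   (q1,0)→(q2,1,-1)
state=q2 head=1 tape=B[B]1000B   (q2,B)→(q0,B,+1)
state=q0 head=2 tape=BB[1]000B   (q0,1)→(q1,B,+1)
state=q1 head=3 tape=BBB[0]00B   (q1,0)→(q2,1,-1)
state=q2 head=2 tape=BB[B]100B   (q2,B)→(q0,B,+1)
state=q0 head=3 tape=BBB[1]00B   (q0,1)→(q1,B,+1)
state=q1 head=4 tape=BBBB[0]0B   (q1,0)→(q2,1,-1)
state=q2 head=3 tape=BBB[B]10B   (q2,B)→(q0,B,+1)
state=q0 head=4 tape=BBBB[1]0B   (q0,1)→(q1,B,+1)
state=q1 head=5 tape=BBBBB[0]B   (q1,0)→(q2,1,-1)
state=q2 head=4 tape=BBBB[B]1B   (q2,B)→(q0,B,+1)
state=q0 head=5 tape=BBBBB[1]B   (q0,1)→(q1,B,+1)
state=q1 head=6 tape=BBBBBB[B]
Cell 0 holds B when M halts.

B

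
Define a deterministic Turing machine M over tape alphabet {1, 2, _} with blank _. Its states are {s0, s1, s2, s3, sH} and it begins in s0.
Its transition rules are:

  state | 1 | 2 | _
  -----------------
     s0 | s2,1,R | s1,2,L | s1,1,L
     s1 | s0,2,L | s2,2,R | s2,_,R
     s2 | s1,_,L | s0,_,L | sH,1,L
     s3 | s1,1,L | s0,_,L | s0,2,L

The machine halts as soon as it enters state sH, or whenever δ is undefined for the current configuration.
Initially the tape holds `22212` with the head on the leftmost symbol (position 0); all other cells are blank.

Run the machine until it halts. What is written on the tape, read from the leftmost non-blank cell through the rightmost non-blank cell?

1_2212

s0 | __[2]2212   read 2 → write 2, move L, go to s1
s1 | _[_]22212   read _ → write _, move R, go to s2
s2 | __[2]2212   read 2 → write _, move L, go to s0
s0 | _[_]_2212   read _ → write 1, move L, go to s1
s1 | [_]1_2212   read _ → write _, move R, go to s2
s2 | _[1]_2212   read 1 → write _, move L, go to s1
s1 | [_]__2212   read _ → write _, move R, go to s2
s2 | _[_]_2212   read _ → write 1, move L, go to sH
sH | [_]1_2212
The non-blank tape span at halt is 1_2212.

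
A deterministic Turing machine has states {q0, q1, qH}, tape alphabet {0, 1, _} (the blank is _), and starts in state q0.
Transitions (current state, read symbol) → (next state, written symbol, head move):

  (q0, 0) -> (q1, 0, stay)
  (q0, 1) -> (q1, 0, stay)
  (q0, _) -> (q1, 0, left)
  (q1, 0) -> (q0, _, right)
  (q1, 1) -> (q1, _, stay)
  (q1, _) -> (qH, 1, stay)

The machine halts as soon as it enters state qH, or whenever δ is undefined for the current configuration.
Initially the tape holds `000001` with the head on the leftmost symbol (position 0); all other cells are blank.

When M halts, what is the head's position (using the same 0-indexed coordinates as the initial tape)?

q0 | [0]00001_   read 0 → write 0, move stay, go to q1
q1 | [0]00001_   read 0 → write _, move right, go to q0
q0 | _[0]0001_   read 0 → write 0, move stay, go to q1
q1 | _[0]0001_   read 0 → write _, move right, go to q0
q0 | __[0]001_   read 0 → write 0, move stay, go to q1
q1 | __[0]001_   read 0 → write _, move right, go to q0
q0 | ___[0]01_   read 0 → write 0, move stay, go to q1
q1 | ___[0]01_   read 0 → write _, move right, go to q0
q0 | ____[0]1_   read 0 → write 0, move stay, go to q1
q1 | ____[0]1_   read 0 → write _, move right, go to q0
q0 | _____[1]_   read 1 → write 0, move stay, go to q1
q1 | _____[0]_   read 0 → write _, move right, go to q0
q0 | ______[_]   read _ → write 0, move left, go to q1
q1 | _____[_]0   read _ → write 1, move stay, go to qH
qH | _____[1]0
At halt the head is at cell 5.

5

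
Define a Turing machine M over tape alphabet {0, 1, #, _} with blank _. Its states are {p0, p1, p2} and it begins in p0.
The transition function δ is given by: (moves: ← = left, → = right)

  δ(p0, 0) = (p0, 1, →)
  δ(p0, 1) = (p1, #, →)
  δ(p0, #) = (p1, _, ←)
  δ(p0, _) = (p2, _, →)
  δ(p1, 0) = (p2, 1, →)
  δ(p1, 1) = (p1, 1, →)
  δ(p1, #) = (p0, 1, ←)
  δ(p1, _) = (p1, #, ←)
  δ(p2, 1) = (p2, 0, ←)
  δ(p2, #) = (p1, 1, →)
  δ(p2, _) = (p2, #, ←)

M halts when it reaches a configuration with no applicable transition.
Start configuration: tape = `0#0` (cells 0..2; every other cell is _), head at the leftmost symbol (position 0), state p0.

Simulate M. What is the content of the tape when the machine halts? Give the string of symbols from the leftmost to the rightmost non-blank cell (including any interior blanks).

110#

p0 | [0]#0_   read 0 → write 1, move →, go to p0
p0 | 1[#]0_   read # → write _, move ←, go to p1
p1 | [1]_0_   read 1 → write 1, move →, go to p1
p1 | 1[_]0_   read _ → write #, move ←, go to p1
p1 | [1]#0_   read 1 → write 1, move →, go to p1
p1 | 1[#]0_   read # → write 1, move ←, go to p0
p0 | [1]10_   read 1 → write #, move →, go to p1
p1 | #[1]0_   read 1 → write 1, move →, go to p1
p1 | #1[0]_   read 0 → write 1, move →, go to p2
p2 | #11[_]   read _ → write #, move ←, go to p2
p2 | #1[1]#   read 1 → write 0, move ←, go to p2
p2 | #[1]0#   read 1 → write 0, move ←, go to p2
p2 | [#]00#   read # → write 1, move →, go to p1
p1 | 1[0]0#   read 0 → write 1, move →, go to p2
p2 | 11[0]#
The non-blank tape span at halt is 110#.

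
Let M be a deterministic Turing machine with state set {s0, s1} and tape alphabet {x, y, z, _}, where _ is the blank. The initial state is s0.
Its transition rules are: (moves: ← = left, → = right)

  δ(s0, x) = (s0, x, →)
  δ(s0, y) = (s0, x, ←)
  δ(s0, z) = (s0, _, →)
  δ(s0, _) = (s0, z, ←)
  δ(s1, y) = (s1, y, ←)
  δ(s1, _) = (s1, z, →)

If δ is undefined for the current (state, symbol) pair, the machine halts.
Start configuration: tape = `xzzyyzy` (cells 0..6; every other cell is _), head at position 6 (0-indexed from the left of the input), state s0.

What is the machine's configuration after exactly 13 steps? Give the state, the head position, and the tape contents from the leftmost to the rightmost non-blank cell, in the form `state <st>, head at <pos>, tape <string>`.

state s0, head at 7, tape xzzyy_x_zz

s0 | xzzyyz[y]___   read y → write x, move ←, go to s0
s0 | xzzyy[z]x___   read z → write _, move →, go to s0
s0 | xzzyy_[x]___   read x → write x, move →, go to s0
s0 | xzzyy_x[_]__   read _ → write z, move ←, go to s0
s0 | xzzyy_[x]z__   read x → write x, move →, go to s0
s0 | xzzyy_x[z]__   read z → write _, move →, go to s0
s0 | xzzyy_x_[_]_   read _ → write z, move ←, go to s0
s0 | xzzyy_x[_]z_   read _ → write z, move ←, go to s0
s0 | xzzyy_[x]zz_   read x → write x, move →, go to s0
s0 | xzzyy_x[z]z_   read z → write _, move →, go to s0
s0 | xzzyy_x_[z]_   read z → write _, move →, go to s0
s0 | xzzyy_x__[_]   read _ → write z, move ←, go to s0
s0 | xzzyy_x_[_]z   read _ → write z, move ←, go to s0
s0 | xzzyy_x[_]zz
After 13 steps: state s0, head at 7, tape xzzyy_x_zz.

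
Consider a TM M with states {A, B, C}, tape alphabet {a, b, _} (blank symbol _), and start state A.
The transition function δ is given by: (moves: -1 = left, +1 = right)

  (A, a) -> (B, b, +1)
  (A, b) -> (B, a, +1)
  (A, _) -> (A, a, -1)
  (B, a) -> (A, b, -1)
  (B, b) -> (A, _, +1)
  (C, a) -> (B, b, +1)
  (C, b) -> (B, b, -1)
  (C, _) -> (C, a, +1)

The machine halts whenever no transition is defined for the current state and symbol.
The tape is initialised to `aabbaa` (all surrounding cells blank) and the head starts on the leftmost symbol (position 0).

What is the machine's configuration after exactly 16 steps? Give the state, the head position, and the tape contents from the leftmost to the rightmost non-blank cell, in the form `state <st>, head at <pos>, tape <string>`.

state A, head at 6, tape a_a_a_a

state=A head=0 tape=[a]abbaa_   (A,a)→(B,b,+1)
state=B head=1 tape=b[a]bbaa_   (B,a)→(A,b,-1)
state=A head=0 tape=[b]bbbaa_   (A,b)→(B,a,+1)
state=B head=1 tape=a[b]bbaa_   (B,b)→(A,_,+1)
state=A head=2 tape=a_[b]baa_   (A,b)→(B,a,+1)
state=B head=3 tape=a_a[b]aa_   (B,b)→(A,_,+1)
state=A head=4 tape=a_a_[a]a_   (A,a)→(B,b,+1)
state=B head=5 tape=a_a_b[a]_   (B,a)→(A,b,-1)
state=A head=4 tape=a_a_[b]b_   (A,b)→(B,a,+1)
state=B head=5 tape=a_a_a[b]_   (B,b)→(A,_,+1)
state=A head=6 tape=a_a_a_[_]   (A,_)→(A,a,-1)
state=A head=5 tape=a_a_a[_]a   (A,_)→(A,a,-1)
state=A head=4 tape=a_a_[a]aa   (A,a)→(B,b,+1)
state=B head=5 tape=a_a_b[a]a   (B,a)→(A,b,-1)
state=A head=4 tape=a_a_[b]ba   (A,b)→(B,a,+1)
state=B head=5 tape=a_a_a[b]a   (B,b)→(A,_,+1)
state=A head=6 tape=a_a_a_[a]
After 16 steps: state A, head at 6, tape a_a_a_a.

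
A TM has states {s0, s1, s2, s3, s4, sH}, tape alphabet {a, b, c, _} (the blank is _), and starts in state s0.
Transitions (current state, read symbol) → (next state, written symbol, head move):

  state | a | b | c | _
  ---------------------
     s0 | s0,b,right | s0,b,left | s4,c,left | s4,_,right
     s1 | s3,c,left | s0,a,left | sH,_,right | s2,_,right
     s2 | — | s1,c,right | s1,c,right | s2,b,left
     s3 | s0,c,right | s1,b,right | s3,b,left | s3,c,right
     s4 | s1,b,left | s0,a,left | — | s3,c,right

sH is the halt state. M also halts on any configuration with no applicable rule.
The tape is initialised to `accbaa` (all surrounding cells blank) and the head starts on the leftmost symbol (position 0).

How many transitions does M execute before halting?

state=s0 head=0 tape=_[a]ccbaa   (s0,a)→(s0,b,right)
state=s0 head=1 tape=_b[c]cbaa   (s0,c)→(s4,c,left)
state=s4 head=0 tape=_[b]ccbaa   (s4,b)→(s0,a,left)
state=s0 head=-1 tape=[_]accbaa   (s0,_)→(s4,_,right)
state=s4 head=0 tape=_[a]ccbaa   (s4,a)→(s1,b,left)
state=s1 head=-1 tape=[_]bccbaa   (s1,_)→(s2,_,right)
state=s2 head=0 tape=_[b]ccbaa   (s2,b)→(s1,c,right)
state=s1 head=1 tape=_c[c]cbaa   (s1,c)→(sH,_,right)
state=sH head=2 tape=_c_[c]baa
M halts after 8 transitions.

8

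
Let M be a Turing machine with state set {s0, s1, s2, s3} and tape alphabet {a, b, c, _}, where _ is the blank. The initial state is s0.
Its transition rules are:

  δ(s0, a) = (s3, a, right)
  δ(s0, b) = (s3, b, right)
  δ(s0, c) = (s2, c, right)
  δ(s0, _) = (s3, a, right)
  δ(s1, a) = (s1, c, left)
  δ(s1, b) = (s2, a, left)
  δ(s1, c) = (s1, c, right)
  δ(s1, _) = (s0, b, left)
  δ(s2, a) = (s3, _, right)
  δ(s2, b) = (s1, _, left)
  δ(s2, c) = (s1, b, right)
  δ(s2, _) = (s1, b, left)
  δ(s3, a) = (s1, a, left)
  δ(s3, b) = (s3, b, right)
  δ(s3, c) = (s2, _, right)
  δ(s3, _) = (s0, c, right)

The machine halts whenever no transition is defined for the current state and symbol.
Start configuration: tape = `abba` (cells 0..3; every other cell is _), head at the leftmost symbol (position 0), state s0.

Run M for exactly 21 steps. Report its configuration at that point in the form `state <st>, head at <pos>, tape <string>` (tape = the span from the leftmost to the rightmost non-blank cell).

s0 | __[a]bba   read a → write a, move right, go to s3
s3 | __a[b]ba   read b → write b, move right, go to s3
s3 | __ab[b]a   read b → write b, move right, go to s3
s3 | __abb[a]   read a → write a, move left, go to s1
s1 | __ab[b]a   read b → write a, move left, go to s2
s2 | __a[b]aa   read b → write _, move left, go to s1
s1 | __[a]_aa   read a → write c, move left, go to s1
s1 | _[_]c_aa   read _ → write b, move left, go to s0
s0 | [_]bc_aa   read _ → write a, move right, go to s3
s3 | a[b]c_aa   read b → write b, move right, go to s3
s3 | ab[c]_aa   read c → write _, move right, go to s2
s2 | ab_[_]aa   read _ → write b, move left, go to s1
s1 | ab[_]baa   read _ → write b, move left, go to s0
s0 | a[b]bbaa   read b → write b, move right, go to s3
s3 | ab[b]baa   read b → write b, move right, go to s3
s3 | abb[b]aa   read b → write b, move right, go to s3
s3 | abbb[a]a   read a → write a, move left, go to s1
s1 | abb[b]aa   read b → write a, move left, go to s2
s2 | ab[b]aaa   read b → write _, move left, go to s1
s1 | a[b]_aaa   read b → write a, move left, go to s2
s2 | [a]a_aaa   read a → write _, move right, go to s3
s3 | _[a]_aaa
After 21 steps: state s3, head at -1, tape a_aaa.

state s3, head at -1, tape a_aaa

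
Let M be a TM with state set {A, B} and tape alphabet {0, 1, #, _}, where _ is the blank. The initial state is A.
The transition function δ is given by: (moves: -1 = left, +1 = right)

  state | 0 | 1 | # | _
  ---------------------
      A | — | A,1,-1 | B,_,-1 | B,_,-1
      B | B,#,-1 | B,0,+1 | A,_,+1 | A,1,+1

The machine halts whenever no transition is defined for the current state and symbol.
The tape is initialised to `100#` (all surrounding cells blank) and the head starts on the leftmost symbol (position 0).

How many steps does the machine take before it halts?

8

state=A head=0 tape=__[1]00#   (A,1)→(A,1,-1)
state=A head=-1 tape=_[_]100#   (A,_)→(B,_,-1)
state=B head=-2 tape=[_]_100#   (B,_)→(A,1,+1)
state=A head=-1 tape=1[_]100#   (A,_)→(B,_,-1)
state=B head=-2 tape=[1]_100#   (B,1)→(B,0,+1)
state=B head=-1 tape=0[_]100#   (B,_)→(A,1,+1)
state=A head=0 tape=01[1]00#   (A,1)→(A,1,-1)
state=A head=-1 tape=0[1]100#   (A,1)→(A,1,-1)
state=A head=-2 tape=[0]1100#
M halts after 8 transitions.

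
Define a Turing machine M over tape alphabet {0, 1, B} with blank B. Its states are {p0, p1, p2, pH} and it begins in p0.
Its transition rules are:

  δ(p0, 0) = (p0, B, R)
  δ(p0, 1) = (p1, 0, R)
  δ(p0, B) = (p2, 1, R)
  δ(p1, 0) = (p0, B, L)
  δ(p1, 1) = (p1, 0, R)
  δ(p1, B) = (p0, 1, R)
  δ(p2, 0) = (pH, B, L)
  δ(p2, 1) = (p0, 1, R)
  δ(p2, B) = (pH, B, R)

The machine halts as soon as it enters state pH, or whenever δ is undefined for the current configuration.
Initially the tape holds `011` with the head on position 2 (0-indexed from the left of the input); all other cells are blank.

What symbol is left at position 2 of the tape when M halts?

0

state=p0 head=2 tape=01[1]BBBB   (p0,1)→(p1,0,R)
state=p1 head=3 tape=010[B]BBB   (p1,B)→(p0,1,R)
state=p0 head=4 tape=0101[B]BB   (p0,B)→(p2,1,R)
state=p2 head=5 tape=01011[B]B   (p2,B)→(pH,B,R)
state=pH head=6 tape=01011B[B]
Cell 2 holds 0 when M halts.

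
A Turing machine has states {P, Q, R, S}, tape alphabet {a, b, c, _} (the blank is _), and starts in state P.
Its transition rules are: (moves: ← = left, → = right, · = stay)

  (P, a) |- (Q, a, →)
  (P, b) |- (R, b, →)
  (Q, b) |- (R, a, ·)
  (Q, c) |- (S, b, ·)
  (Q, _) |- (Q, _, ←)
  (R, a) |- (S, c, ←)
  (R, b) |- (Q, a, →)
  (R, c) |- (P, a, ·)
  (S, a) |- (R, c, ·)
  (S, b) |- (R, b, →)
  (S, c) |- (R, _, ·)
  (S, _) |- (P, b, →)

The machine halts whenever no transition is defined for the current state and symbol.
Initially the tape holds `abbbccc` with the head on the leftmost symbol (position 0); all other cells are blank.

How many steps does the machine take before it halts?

23

state=P head=0 tape=[a]bbbccc_   (P,a)→(Q,a,→)
state=Q head=1 tape=a[b]bbccc_   (Q,b)→(R,a,·)
state=R head=1 tape=a[a]bbccc_   (R,a)→(S,c,←)
state=S head=0 tape=[a]cbbccc_   (S,a)→(R,c,·)
state=R head=0 tape=[c]cbbccc_   (R,c)→(P,a,·)
state=P head=0 tape=[a]cbbccc_   (P,a)→(Q,a,→)
state=Q head=1 tape=a[c]bbccc_   (Q,c)→(S,b,·)
state=S head=1 tape=a[b]bbccc_   (S,b)→(R,b,→)
state=R head=2 tape=ab[b]bccc_   (R,b)→(Q,a,→)
state=Q head=3 tape=aba[b]ccc_   (Q,b)→(R,a,·)
state=R head=3 tape=aba[a]ccc_   (R,a)→(S,c,←)
state=S head=2 tape=ab[a]cccc_   (S,a)→(R,c,·)
state=R head=2 tape=ab[c]cccc_   (R,c)→(P,a,·)
state=P head=2 tape=ab[a]cccc_   (P,a)→(Q,a,→)
state=Q head=3 tape=aba[c]ccc_   (Q,c)→(S,b,·)
state=S head=3 tape=aba[b]ccc_   (S,b)→(R,b,→)
state=R head=4 tape=abab[c]cc_   (R,c)→(P,a,·)
state=P head=4 tape=abab[a]cc_   (P,a)→(Q,a,→)
state=Q head=5 tape=ababa[c]c_   (Q,c)→(S,b,·)
state=S head=5 tape=ababa[b]c_   (S,b)→(R,b,→)
state=R head=6 tape=ababab[c]_   (R,c)→(P,a,·)
state=P head=6 tape=ababab[a]_   (P,a)→(Q,a,→)
state=Q head=7 tape=abababa[_]   (Q,_)→(Q,_,←)
state=Q head=6 tape=ababab[a]_
M halts after 23 transitions.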